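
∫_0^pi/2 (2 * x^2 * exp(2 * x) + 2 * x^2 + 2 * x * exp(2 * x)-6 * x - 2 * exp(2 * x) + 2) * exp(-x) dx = (-pi + pi^2/2)*(-exp(-pi/2) + exp(pi/2))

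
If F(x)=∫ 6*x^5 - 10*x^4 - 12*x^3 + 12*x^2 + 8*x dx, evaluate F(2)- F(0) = 0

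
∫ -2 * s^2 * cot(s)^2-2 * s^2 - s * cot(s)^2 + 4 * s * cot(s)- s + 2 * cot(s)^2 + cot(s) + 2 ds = (2*s^2 + s - 2)*cot(s) + C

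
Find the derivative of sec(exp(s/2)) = exp(s/2)*tan(exp(s/2))*sec(exp(s/2))/2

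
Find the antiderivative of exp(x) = exp(x) + C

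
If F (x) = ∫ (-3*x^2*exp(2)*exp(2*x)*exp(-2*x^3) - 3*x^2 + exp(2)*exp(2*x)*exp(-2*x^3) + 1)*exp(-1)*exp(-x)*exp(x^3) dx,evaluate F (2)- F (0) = -exp(5) - E + exp(-5) + exp(-1)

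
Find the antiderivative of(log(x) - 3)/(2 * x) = (log(x) - 6)*log(x)/4 + C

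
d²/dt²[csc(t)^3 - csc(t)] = 1/sin(t) - 11/sin(t)^3 + 12/sin(t)^5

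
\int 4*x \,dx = 2*x^2 + C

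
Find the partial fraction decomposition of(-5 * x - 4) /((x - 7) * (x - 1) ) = 3/(2*(x - 1)) - 13/(2*(x - 7))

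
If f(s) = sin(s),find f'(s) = cos(s)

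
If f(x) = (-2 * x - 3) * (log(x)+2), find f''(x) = (3 - 2*x)/x^2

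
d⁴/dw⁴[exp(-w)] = exp(-w)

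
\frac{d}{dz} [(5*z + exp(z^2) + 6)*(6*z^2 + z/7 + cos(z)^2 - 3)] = 12*z^3*exp(z^2) + 2*z^2*exp(z^2)/7 + 90*z^2 + z*exp(z^2)*cos(2*z) + 7*z*exp(z^2) - 5*z*sin(2*z) + 514*z/7 - exp(z^2)*sin(2*z) + exp(z^2)/7 - 6*sin(2*z) + 5*cos(2*z)/2 - 163/14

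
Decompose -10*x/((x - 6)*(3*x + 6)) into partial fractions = -5/(6*(x + 2)) - 5/(2*(x - 6))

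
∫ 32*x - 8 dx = 16*x^2 - 8*x + C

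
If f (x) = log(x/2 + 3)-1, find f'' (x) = -1/(x^2 + 12*x + 36)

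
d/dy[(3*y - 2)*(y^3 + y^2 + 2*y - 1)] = 12*y^3 + 3*y^2 + 8*y - 7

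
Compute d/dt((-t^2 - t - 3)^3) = -6*t^5 - 15*t^4 - 48*t^3 - 57*t^2 - 72*t - 27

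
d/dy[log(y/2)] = 1/y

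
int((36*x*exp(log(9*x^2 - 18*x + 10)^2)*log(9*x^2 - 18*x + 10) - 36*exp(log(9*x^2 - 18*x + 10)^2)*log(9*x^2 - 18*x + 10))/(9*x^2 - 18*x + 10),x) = exp(log(9*(x - 1)^2 + 1)^2) + C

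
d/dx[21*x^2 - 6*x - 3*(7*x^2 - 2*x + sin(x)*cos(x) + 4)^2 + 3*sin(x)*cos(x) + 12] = -588*x^3 + 84*x^2*sin(x)^2 + 210*x^2 - 24*x*sin(x)^2 - 84*x*sin(x)*cos(x) - 306*x + 12*sin(x)^3*cos(x) + 42*sin(x)^2 + 6*sin(x)*cos(x) + 21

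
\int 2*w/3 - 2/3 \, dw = w^2/3 - 2*w/3 + C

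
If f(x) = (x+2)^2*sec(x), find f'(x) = (x^2*sin(x)/cos(x) + 4*x*sin(x)/cos(x) + 2*x + 4*sin(x)/cos(x) + 4)/cos(x)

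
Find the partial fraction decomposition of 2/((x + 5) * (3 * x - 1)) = 3/(8*(3*x - 1)) - 1/(8*(x + 5))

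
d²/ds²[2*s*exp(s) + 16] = 2*s*exp(s) + 4*exp(s)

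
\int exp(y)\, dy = exp(y) + C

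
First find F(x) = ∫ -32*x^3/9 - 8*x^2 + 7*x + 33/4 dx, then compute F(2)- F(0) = -91/18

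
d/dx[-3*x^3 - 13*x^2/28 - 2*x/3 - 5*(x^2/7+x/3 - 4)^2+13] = -20*x^3/49 - 73*x^2/7 + 169*x/18 + 38/3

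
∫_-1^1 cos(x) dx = 2*sin(1)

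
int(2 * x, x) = x^2 + C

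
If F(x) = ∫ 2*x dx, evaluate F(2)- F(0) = 4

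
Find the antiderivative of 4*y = 2*y^2 + C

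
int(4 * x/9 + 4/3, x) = 2*x^2/9 + 4*x/3 + C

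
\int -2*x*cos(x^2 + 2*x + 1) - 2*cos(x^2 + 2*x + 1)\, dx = -sin((x + 1)^2) + C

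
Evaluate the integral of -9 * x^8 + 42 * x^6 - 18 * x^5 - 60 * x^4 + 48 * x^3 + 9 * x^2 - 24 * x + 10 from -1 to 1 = 12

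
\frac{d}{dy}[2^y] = 2^y*log(2)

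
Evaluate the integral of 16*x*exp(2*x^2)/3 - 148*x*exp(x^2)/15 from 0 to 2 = -26/15 + 2*exp(4)/5 + (-4 + 2*exp(4))^2/3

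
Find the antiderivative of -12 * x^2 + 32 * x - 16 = -4*x^3 + 16*x^2 - 16*x + C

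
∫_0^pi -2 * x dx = -pi^2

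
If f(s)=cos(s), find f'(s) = -sin(s)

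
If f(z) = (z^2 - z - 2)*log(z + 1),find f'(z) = 2*z*log(z + 1) + z - log(z + 1) - 2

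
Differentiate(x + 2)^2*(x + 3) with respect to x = 3*x^2 + 14*x + 16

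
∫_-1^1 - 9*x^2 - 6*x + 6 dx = 6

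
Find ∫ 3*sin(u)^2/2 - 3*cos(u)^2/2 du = -3*sin(2*u)/4 + C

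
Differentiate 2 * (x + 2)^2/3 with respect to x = 4*x/3 + 8/3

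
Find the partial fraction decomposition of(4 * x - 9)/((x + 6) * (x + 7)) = 37/(x + 7) - 33/(x + 6)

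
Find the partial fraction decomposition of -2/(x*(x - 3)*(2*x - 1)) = 8/(5*(2*x - 1)) - 2/(15*(x - 3)) - 2/(3*x)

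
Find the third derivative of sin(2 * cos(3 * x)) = 216*sin(3*x)^3*cos(2*cos(3*x)) - 324*sin(3*x)*sin(2*cos(3*x))*cos(3*x) + 54*sin(3*x)*cos(2*cos(3*x))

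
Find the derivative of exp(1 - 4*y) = -4*exp(1 - 4*y)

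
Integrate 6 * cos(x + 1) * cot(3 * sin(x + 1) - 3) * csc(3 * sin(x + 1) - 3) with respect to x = -2*csc(3*sin(x + 1) - 3) + C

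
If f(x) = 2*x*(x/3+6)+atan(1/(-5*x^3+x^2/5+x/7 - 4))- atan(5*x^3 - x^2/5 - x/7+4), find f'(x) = 4*x/3 + 12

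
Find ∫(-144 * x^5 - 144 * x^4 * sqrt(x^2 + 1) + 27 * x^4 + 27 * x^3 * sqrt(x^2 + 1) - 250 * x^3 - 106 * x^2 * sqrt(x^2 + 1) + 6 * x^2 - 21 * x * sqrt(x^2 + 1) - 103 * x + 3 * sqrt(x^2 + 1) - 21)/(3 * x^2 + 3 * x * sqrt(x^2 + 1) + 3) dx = -12*x^4 + 3*x^3 - 53*x^2/3 - 7*x + log(x + sqrt(x^2 + 1)) + C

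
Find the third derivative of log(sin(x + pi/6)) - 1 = 2*cos(x + pi/6)/sin(x + pi/6)^3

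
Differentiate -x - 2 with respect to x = -1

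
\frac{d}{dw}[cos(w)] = -sin(w)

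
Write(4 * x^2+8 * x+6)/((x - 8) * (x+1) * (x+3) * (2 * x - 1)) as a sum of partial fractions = -88/(315*(2*x - 1)) - 9/(77*(x + 3)) + 1/(27*(x + 1)) + 326/(1485*(x - 8))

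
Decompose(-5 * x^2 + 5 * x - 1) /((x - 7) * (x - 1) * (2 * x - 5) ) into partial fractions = 79/(27*(2*x - 5)) - 1/(18*(x - 1)) - 211/(54*(x - 7))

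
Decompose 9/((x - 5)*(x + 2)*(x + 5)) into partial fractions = 3/(10*(x + 5)) - 3/(7*(x + 2)) + 9/(70*(x - 5))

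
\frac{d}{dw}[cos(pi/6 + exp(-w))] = exp(-w)*sin(pi/6 + exp(-w))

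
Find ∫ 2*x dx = x^2 + C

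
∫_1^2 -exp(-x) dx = -exp(-1) + exp(-2)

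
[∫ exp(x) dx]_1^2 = -E + exp(2)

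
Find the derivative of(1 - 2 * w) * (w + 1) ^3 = -8*w^3 - 15*w^2 - 6*w + 1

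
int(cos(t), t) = sin(t) + C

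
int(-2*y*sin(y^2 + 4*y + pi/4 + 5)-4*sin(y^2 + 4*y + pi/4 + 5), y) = cos((y + 2)^2 + pi/4 + 1) + C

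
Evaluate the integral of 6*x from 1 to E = -3 + 3*exp(2)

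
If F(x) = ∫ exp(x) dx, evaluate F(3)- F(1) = -E + exp(3)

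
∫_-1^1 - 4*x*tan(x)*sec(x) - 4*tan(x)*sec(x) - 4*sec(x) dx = -8*sec(1)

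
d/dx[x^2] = 2*x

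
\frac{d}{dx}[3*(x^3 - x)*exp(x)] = 3*x^3*exp(x) + 9*x^2*exp(x) - 3*x*exp(x) - 3*exp(x)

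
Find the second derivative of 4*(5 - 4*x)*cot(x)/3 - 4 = 8*(-4*x*cos(x)/sin(x) + 4 + 5*cos(x)/sin(x))/(3*sin(x)^2)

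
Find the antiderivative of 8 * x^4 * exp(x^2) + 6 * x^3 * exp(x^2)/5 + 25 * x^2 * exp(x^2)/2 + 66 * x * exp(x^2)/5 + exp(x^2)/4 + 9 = 9*x + (80*x^3 + 12*x^2 + 5*x + 120)*exp(x^2)/20 + C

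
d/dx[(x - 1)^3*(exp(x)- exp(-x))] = (x^3*exp(2*x) + x^3 - 6*x^2 - 3*x*exp(2*x) + 9*x + 2*exp(2*x) - 4)*exp(-x)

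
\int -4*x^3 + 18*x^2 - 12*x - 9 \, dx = -x^4 + 6*x^3 - 6*x^2 - 9*x + C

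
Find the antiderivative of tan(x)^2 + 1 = tan(x) + C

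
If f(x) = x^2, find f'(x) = 2*x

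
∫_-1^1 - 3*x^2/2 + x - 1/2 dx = -2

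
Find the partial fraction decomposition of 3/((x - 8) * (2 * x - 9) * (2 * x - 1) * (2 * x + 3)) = -1/(152*(2*x + 3)) + 1/(80*(2*x - 1)) - 1/(112*(2*x - 9)) + 1/(665*(x - 8))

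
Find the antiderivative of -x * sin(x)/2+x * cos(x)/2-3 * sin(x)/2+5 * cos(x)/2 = sqrt(2)*(x + 4)*sin(x + pi/4)/2 + C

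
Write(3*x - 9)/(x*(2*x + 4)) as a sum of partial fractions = 15/(4*(x + 2)) - 9/(4*x)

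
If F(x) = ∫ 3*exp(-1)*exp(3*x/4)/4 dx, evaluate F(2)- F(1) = -exp(-1/4) + exp(1/2)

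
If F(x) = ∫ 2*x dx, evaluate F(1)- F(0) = 1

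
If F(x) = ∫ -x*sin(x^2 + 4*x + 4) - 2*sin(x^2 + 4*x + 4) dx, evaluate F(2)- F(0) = cos(16)/2 - cos(4)/2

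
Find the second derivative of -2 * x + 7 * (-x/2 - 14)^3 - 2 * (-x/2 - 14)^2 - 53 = -21*x/4 - 148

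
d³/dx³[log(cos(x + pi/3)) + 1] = -2*sin(x + pi/3)/cos(x + pi/3)^3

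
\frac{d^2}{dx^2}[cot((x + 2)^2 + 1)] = 2*(4*x^2*cos(x^2 + 4*x + 5)/sin(x^2 + 4*x + 5) + 16*x*cos(x^2 + 4*x + 5)/sin(x^2 + 4*x + 5) - 1 + 16*cos(x^2 + 4*x + 5)/sin(x^2 + 4*x + 5))/sin(x^2 + 4*x + 5)^2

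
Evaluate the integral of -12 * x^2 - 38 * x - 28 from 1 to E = (2 + E)^2*(-4*E - 3) + 63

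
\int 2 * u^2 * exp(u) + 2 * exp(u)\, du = 2*((u - 1)^2 + 2)*exp(u) + C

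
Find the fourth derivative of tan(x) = 24*tan(x)^5 + 40*tan(x)^3 + 16*tan(x)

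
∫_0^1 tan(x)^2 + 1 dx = tan(1)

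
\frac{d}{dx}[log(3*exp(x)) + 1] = 1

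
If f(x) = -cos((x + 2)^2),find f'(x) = 2*(x + 2)*sin(x^2 + 4*x + 4)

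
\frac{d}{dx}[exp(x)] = exp(x)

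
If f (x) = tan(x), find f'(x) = cos(x)^(-2)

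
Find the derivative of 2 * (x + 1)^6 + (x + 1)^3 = 12*x^5 + 60*x^4 + 120*x^3 + 123*x^2 + 66*x + 15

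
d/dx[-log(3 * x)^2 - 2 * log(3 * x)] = (-2*log(x) - 2*log(3) - 2)/x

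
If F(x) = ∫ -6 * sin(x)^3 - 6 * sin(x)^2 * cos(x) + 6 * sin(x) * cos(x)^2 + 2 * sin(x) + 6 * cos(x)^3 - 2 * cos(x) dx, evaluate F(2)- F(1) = -2*(cos(1) + sin(1))^3 - 2*sin(2) + 2*(cos(2) + sin(2))^3 - 2*cos(2) + 2*cos(1) + 2*sin(1)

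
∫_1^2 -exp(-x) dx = -exp(-1) + exp(-2)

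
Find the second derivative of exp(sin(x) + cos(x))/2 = (-sin(2*x) - sqrt(2)*sin(x + pi/4) + 1)*exp(sin(x))*exp(cos(x))/2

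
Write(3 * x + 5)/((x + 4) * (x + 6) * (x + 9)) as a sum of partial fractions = -22/(15*(x + 9)) + 13/(6*(x + 6)) - 7/(10*(x + 4))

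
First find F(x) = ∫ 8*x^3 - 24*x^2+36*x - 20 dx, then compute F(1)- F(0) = -8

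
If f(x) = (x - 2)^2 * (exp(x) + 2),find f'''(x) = x^2*exp(x) + 2*x*exp(x) - 2*exp(x)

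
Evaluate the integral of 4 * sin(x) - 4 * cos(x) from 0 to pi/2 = 0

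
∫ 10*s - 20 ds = 5*s^2 - 20*s + C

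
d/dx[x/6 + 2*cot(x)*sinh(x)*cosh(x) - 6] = 1/6 + 2*cosh(2*x)/tan(x) - sinh(2*x)/sin(x)^2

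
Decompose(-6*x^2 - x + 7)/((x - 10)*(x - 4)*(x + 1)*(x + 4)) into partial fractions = 85/(336*(x + 4)) + 2/(165*(x + 1)) + 31/(80*(x - 4)) - 201/(308*(x - 10))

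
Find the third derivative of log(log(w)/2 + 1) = (2*log(w)^2 + 11*log(w) + 16)/(w^3*log(w)^3 + 6*w^3*log(w)^2 + 12*w^3*log(w) + 8*w^3)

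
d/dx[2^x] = 2^x*log(2)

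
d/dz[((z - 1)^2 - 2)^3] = 6*z^5 - 30*z^4 + 36*z^3 + 12*z^2 - 18*z - 6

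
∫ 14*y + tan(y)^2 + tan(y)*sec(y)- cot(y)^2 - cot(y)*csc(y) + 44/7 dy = 7*y^2 + 44*y/7 + tan(y) + cot(y) + csc(y) + sec(y) + C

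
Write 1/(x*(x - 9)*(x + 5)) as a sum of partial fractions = 1/(70*(x + 5)) + 1/(126*(x - 9)) - 1/(45*x)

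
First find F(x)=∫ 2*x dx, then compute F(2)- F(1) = 3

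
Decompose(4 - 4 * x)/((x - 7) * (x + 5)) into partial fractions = -2/(x + 5) - 2/(x - 7)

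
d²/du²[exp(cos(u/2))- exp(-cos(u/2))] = (exp(2*cos(u/2))*sin(u/2)^2 - exp(2*cos(u/2))*cos(u/2) - sin(u/2)^2 - cos(u/2))*exp(-cos(u/2))/4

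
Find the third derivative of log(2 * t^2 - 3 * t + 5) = (32*t^3 - 72*t^2 - 132*t + 126)/(8*t^6 - 36*t^5 + 114*t^4 - 207*t^3 + 285*t^2 - 225*t + 125)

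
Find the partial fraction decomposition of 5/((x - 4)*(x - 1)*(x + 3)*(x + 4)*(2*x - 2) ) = 1/(80*(x + 4)) - 5/(224*(x + 3)) + 7/(1440*(x - 1)) - 1/(24*(x - 1)^2) + 5/(1008*(x - 4))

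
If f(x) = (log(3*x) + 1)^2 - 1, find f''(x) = (-2*log(x) - 2*log(3))/x^2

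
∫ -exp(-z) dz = exp(-z) + C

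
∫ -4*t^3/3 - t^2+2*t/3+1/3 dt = -t^4/3 - t^3/3 + t^2/3 + t/3 + C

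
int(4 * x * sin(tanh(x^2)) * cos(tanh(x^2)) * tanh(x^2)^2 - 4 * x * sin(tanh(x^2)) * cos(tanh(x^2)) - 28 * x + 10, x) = -14*x^2 + 10*x + cos(tanh(x^2))^2 + C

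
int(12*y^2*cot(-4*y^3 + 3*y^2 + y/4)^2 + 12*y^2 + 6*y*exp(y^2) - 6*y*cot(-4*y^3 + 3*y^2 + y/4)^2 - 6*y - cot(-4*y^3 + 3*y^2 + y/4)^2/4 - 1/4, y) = 3*exp(y^2) + cot(y*(-16*y^2 + 12*y + 1)/4) + C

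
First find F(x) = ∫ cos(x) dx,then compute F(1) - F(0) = sin(1)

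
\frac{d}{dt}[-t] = -1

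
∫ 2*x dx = x^2 + C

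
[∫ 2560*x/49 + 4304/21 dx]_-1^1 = 8608/21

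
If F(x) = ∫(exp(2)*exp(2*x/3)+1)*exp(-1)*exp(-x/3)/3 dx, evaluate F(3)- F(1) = -exp(4/3) - exp(-2) + exp(-4/3) + exp(2)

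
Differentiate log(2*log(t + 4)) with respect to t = 1/(t*log(t + 4) + 4*log(t + 4))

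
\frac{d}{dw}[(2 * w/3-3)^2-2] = 8*w/9 - 4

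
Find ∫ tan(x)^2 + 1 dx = tan(x) + C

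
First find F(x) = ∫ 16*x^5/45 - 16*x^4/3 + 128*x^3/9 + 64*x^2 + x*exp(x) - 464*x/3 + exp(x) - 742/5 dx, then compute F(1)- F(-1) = -3844/15 + exp(-1) + E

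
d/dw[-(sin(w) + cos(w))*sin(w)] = -sqrt(2)*sin(2*w + pi/4)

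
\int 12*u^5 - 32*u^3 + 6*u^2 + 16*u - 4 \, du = 2*u^6 - 8*u^4 + 2*u^3 + 8*u^2 - 4*u + C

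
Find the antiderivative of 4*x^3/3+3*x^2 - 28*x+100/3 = x^4/3 + x^3 - 14*x^2 + 100*x/3 + C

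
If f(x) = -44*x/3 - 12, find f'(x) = -44/3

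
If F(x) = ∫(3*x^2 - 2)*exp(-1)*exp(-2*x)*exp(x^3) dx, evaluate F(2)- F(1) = -exp(-2) + exp(3)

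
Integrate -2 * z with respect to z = -z^2 + C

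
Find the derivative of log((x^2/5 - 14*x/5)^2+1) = (4*x^3 - 84*x^2 + 392*x)/(x^4 - 28*x^3 + 196*x^2 + 25)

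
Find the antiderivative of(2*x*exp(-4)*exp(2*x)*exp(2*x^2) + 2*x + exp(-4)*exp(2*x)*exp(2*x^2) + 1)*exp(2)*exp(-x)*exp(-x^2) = 2*sinh(x^2 + x - 2) + C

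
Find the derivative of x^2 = 2*x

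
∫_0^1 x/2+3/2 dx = 7/4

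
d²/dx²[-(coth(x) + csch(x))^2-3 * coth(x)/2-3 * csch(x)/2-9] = -(15*sinh(x)/4 + 3*sinh(2*x) + 3*sinh(3*x)/4 + 23*cosh(x) + 8*cosh(2*x) + cosh(3*x) + 16)/(2*sinh(x)^4)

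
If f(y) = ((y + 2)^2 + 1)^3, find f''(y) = 30*y^4 + 240*y^3 + 756*y^2 + 1104*y + 630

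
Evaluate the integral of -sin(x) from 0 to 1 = -1 + cos(1)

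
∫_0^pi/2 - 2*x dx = -pi^2/4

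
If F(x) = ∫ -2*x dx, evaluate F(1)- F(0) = -1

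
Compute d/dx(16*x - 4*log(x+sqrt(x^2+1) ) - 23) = (16*x^2 + 16*x*sqrt(x^2 + 1) - 4*x - 4*sqrt(x^2 + 1) + 16)/(x^2 + x*sqrt(x^2 + 1) + 1)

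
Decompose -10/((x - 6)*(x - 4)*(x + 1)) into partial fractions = -2/(7*(x + 1)) + 1/(x - 4) - 5/(7*(x - 6))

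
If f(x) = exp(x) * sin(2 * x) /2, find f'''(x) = -(11*sin(2*x)/2 + cos(2*x))*exp(x)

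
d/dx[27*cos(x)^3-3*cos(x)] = 81*sin(x)^3 - 78*sin(x)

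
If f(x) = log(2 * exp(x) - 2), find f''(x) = -exp(x)/(exp(2*x) - 2*exp(x) + 1)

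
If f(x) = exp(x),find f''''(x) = exp(x)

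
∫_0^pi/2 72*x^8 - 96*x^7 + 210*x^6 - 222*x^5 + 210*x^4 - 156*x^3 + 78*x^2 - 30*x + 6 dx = 1 + (-pi^2/4 - 1 + pi + pi^3/4)^3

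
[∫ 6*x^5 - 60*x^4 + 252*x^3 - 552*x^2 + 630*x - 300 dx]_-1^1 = -992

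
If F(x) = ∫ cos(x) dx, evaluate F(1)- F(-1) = 2*sin(1)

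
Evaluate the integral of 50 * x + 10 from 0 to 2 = 120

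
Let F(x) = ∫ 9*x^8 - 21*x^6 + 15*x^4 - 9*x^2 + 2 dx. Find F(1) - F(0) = 0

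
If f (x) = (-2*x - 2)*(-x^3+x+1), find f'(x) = 8*x^3 + 6*x^2 - 4*x - 4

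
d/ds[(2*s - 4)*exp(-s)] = (6 - 2*s)*exp(-s)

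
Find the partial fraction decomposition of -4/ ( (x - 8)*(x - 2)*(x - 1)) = -4/(7*(x - 1)) + 2/(3*(x - 2)) - 2/(21*(x - 8))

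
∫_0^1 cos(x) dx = sin(1)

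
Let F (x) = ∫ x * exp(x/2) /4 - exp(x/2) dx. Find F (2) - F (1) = -2*E + 5*exp(1/2)/2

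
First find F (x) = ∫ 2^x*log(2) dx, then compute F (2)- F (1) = 2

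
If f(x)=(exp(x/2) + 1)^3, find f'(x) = 3*exp(3*x/2)/2 + 3*exp(x/2)/2 + 3*exp(x)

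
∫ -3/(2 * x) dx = -3*log(x)/2 + C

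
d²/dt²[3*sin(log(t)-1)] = -3*sqrt(2)*cos(-log(t) + pi/4 + 1)/t^2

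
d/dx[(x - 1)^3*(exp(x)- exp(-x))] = (x^3*exp(2*x) + x^3 - 6*x^2 - 3*x*exp(2*x) + 9*x + 2*exp(2*x) - 4)*exp(-x)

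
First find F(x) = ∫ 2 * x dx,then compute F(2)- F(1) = 3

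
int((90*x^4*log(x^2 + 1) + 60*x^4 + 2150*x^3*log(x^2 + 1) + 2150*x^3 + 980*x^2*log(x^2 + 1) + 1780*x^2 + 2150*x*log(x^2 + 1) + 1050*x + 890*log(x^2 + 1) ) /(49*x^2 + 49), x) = 5*(x + 35)*(6*x^2 + 5*x + 3)*log(x^2 + 1)/49 + C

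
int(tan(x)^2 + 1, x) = tan(x) + C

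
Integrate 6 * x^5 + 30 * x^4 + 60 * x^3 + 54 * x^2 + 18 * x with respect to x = x^6 + 6*x^5 + 15*x^4 + 18*x^3 + 9*x^2 + C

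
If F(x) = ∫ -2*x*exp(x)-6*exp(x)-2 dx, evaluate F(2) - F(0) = -8*exp(2)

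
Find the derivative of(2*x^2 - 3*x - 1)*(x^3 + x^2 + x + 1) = 10*x^4 - 4*x^3 - 6*x^2 - 4*x - 4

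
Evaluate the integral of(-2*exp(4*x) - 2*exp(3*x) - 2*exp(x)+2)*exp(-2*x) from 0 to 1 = -(E - exp(-1))^2 - 2*E + 2*exp(-1)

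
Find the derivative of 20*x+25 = 20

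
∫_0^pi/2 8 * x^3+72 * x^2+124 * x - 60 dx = -30*pi - 5*pi^2/2 + (pi^2/2 + 6*pi)^2/2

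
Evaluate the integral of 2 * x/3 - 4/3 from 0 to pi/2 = -4/3 + (-2 + pi/2)^2/3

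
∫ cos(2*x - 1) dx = sin(2*x - 1)/2 + C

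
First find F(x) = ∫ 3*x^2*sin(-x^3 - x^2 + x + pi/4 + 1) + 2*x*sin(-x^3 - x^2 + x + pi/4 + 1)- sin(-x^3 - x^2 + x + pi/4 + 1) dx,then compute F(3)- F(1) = -sqrt(2)/2 + sin(pi/4 + 32)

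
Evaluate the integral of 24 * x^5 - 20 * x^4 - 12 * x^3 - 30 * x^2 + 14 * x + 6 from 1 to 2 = 40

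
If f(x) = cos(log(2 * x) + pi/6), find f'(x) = -sin(log(x) + pi/6 + log(2))/x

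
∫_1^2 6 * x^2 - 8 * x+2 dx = 4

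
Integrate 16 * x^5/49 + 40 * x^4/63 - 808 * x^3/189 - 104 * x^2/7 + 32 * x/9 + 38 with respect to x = 8*x^6/147 + 8*x^5/63 - 202*x^4/189 - 104*x^3/21 + 16*x^2/9 + 38*x + C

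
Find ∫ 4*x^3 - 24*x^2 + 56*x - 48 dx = x^4 - 8*x^3 + 28*x^2 - 48*x + C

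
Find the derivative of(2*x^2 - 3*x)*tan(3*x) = 6*x^2/cos(3*x)^2 + 4*x*tan(3*x) - 9*x/cos(3*x)^2 - 3*tan(3*x)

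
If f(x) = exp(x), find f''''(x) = exp(x)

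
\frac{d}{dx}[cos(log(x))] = -sin(log(x))/x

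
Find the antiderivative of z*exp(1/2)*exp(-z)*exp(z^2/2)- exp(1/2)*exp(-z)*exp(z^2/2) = exp((z - 1)^2/2) + C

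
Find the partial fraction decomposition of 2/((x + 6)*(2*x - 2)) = -1/(7*(x + 6)) + 1/(7*(x - 1))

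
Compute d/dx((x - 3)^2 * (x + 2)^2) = 4*x^3 - 6*x^2 - 22*x + 12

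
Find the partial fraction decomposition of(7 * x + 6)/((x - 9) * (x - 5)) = -41/(4*(x - 5)) + 69/(4*(x - 9))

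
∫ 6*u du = 3*u^2 + C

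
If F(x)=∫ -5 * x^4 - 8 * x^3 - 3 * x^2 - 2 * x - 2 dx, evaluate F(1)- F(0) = -7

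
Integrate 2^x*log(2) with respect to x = 2^x + C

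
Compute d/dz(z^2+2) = 2*z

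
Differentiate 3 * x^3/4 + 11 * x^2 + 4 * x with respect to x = 9*x^2/4 + 22*x + 4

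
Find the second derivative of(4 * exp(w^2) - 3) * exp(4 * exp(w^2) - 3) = -32*w^2*exp(w^2 + 4*exp(w^2) - 3) + 256*w^2*exp(3*w^2 + 4*exp(w^2) - 3) - 16*exp(w^2 + 4*exp(w^2) - 3) + 32*exp(2*w^2 + 4*exp(w^2) - 3)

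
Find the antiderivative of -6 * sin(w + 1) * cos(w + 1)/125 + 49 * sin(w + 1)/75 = (9*cos(w + 1) - 245)*cos(w + 1)/375 + C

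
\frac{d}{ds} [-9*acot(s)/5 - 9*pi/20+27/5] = 9/(5*s^2 + 5)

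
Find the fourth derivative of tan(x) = 24*tan(x)^5 + 40*tan(x)^3 + 16*tan(x)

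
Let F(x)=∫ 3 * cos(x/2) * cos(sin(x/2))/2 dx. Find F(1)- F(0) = 3*sin(sin(1/2))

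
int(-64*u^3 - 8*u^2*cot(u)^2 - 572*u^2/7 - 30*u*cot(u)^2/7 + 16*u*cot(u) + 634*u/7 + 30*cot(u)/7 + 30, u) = -2*u*(28*u + 15)*(2*u^2 + 2*u - cot(u) - 7)/7 + C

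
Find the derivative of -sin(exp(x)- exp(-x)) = -(exp(2*x) + 1)*exp(-x)*cos(exp(x) - exp(-x))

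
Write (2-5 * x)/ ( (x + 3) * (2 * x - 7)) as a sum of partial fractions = -31/(13*(2*x - 7)) - 17/(13*(x + 3))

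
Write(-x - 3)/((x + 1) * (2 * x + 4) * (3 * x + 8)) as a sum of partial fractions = -3/(20*(3*x + 8)) + 1/(4*(x + 2)) - 1/(5*(x + 1))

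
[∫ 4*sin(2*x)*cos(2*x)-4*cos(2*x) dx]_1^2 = -(-1 + sin(2))^2 + (-1 + sin(4))^2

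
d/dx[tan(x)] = cos(x)^(-2)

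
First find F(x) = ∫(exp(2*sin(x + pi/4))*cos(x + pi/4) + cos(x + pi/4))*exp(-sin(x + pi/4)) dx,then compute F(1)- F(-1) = -exp(cos(pi/4 + 1)) - exp(-sin(pi/4 + 1)) + exp(-cos(pi/4 + 1)) + exp(sin(pi/4 + 1))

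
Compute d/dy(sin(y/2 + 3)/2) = cos(y/2 + 3)/4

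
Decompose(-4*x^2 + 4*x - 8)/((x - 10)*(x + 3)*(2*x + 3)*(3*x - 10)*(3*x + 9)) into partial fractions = 264/(52345*(3*x - 10)) - 16/(783*(2*x + 3)) + 16660/(1647243*(x + 3)) + 56/(2223*(x + 3)^2) - 4/(2535*(x - 10))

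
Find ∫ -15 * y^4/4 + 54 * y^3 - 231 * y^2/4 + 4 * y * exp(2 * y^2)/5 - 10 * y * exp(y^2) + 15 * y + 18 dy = -3*y^5/4 + 27*y^4/2 - 77*y^3/4 + 15*y^2/2 + 18*y + exp(2*y^2)/5 - 5*exp(y^2) + C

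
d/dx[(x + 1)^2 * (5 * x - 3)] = 15*x^2 + 14*x - 1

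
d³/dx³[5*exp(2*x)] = 40*exp(2*x)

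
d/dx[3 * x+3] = 3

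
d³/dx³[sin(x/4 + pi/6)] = -cos(x/4 + pi/6)/64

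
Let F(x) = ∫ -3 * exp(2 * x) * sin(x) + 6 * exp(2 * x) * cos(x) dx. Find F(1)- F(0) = -3 + 3*exp(2)*cos(1)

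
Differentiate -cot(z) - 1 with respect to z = sin(z)^(-2)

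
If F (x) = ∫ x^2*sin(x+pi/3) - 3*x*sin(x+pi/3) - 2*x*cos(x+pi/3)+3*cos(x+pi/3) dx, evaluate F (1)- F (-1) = 2*sqrt(3)*sin(1 + pi/3)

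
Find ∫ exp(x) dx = exp(x) + C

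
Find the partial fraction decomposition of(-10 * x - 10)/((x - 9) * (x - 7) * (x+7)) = 15/(56*(x + 7)) + 20/(7*(x - 7)) - 25/(8*(x - 9))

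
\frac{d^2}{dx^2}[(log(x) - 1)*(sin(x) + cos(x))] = sqrt(2)*(-x^2*log(x)*sin(x + pi/4) + x^2*sin(x + pi/4) + 2*x*cos(x + pi/4) - sin(x + pi/4))/x^2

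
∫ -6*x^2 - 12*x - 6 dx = -2*x^3 - 6*x^2 - 6*x + C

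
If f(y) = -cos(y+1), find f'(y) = sin(y + 1)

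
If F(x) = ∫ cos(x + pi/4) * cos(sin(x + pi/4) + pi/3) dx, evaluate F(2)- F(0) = -sin(sqrt(2)/2 + pi/3) + sin(sin(pi/4 + 2) + pi/3)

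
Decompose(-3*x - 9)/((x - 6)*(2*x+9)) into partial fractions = -3/(7*(2*x + 9)) - 9/(7*(x - 6))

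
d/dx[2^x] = 2^x*log(2)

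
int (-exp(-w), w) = exp(-w) + C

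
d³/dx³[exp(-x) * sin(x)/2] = (sin(x) + cos(x))*exp(-x)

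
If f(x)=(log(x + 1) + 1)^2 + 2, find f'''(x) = (4*log(x + 1) - 2)/(x^3 + 3*x^2 + 3*x + 1)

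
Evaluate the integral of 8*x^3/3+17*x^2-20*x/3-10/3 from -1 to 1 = 14/3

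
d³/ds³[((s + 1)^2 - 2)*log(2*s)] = (2*s^2 - 2*s - 2)/s^3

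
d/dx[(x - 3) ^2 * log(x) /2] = (2*x^2*log(x) + x^2 - 6*x*log(x) - 6*x + 9)/(2*x)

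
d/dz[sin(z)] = cos(z)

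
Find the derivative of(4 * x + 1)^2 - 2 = 32*x + 8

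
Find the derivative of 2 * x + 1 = 2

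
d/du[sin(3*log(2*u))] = 3*cos(3*log(u) + 3*log(2))/u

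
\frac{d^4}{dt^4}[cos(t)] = cos(t)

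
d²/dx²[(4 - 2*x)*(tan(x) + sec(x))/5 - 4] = 2*(-2*x*sin(x)/cos(x)^2 + x - 2*x/cos(x)^2 - 2*sin(x)/cos(x) + 4*sin(x)/cos(x)^2 - 2 - 2/cos(x) + 4/cos(x)^2)/(5*cos(x))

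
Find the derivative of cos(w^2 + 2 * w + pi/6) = -2*(w + 1)*sin(w^2 + 2*w + pi/6)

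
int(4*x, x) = 2*x^2 + C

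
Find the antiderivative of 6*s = 3*s^2 + C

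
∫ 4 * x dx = 2*x^2 + C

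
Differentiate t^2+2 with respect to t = 2*t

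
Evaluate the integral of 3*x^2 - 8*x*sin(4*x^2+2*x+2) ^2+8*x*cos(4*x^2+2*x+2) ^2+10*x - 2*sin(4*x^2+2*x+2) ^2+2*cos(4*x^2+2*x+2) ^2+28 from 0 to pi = -sin(4)/2 + sin(4 + 8*pi^2)/2 + pi^3 + 5*pi^2 + 28*pi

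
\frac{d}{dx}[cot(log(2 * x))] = -1/(x*sin(log(x) + log(2))^2)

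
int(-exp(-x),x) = exp(-x) + C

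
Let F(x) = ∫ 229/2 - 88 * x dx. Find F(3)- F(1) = -123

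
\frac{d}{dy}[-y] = -1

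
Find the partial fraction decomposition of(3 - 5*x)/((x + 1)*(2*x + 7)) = -41/(5*(2*x + 7)) + 8/(5*(x + 1))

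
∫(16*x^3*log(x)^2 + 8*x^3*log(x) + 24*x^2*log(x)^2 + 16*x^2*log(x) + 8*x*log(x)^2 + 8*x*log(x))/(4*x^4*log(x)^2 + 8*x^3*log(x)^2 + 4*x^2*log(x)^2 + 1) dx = log(4*x^2*(x + 1)^2*log(x)^2 + 1) + C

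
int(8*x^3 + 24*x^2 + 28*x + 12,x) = 2*x^4 + 8*x^3 + 14*x^2 + 12*x + C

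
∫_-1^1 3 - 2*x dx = 6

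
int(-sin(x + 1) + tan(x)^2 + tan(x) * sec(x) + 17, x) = 16*x + cos(x + 1) + tan(x) + sec(x) + C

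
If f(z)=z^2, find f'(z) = 2*z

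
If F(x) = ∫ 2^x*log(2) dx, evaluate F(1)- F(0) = 1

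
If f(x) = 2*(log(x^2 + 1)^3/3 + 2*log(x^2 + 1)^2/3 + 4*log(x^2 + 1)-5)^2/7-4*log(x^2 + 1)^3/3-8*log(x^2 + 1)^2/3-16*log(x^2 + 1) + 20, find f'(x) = (24*x*log(x^2 + 1)^5 + 80*x*log(x^2 + 1)^4 + 448*x*log(x^2 + 1)^3 - 288*x*log(x^2 + 1)^2 - 3456*x)/(63*x^2 + 63)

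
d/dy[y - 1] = 1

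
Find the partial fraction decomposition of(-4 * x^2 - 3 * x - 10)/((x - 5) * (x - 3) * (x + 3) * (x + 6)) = 136/(297*(x + 6)) - 37/(144*(x + 3)) + 55/(108*(x - 3)) - 125/(176*(x - 5))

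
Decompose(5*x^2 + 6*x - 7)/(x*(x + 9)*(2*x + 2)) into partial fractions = 43/(18*(x + 9)) + 1/(2*(x + 1)) - 7/(18*x)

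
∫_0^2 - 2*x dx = -4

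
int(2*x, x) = x^2 + C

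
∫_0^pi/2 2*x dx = pi^2/4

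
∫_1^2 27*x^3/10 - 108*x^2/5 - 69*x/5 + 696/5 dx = 3129/40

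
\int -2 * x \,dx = -x^2 + C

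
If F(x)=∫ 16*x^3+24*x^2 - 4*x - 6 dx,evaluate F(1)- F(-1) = 4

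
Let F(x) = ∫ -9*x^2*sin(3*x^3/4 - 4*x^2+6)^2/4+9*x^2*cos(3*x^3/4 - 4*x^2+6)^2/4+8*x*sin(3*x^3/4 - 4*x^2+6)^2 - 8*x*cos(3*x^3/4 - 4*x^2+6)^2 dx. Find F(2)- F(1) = -sin(8)/2 - sin(11/2)/2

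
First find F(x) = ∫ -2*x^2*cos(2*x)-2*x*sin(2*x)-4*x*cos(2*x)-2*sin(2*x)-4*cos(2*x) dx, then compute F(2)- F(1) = 5*sin(2) - 10*sin(4)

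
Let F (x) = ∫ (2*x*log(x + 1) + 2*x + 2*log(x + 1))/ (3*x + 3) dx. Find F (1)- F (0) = 2*log(2)/3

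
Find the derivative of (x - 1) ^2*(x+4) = 3*x^2 + 4*x - 7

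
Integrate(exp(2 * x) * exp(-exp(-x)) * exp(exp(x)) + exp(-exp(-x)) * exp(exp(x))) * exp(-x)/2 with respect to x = exp(2*sinh(x))/2 + C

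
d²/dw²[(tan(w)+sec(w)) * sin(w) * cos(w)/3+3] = -sin(w)/3 + 2*cos(2*w)/3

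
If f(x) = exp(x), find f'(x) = exp(x)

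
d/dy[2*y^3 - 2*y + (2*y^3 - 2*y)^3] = 72*y^8 - 168*y^6 + 120*y^4 - 18*y^2 - 2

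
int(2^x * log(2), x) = 2^x + C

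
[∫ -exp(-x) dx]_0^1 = -1 + exp(-1)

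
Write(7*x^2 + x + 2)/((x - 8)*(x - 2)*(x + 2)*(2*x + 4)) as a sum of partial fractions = -43/(200*(x + 2)) + 7/(20*(x + 2)^2) - 1/(6*(x - 2)) + 229/(600*(x - 8))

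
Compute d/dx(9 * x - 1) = 9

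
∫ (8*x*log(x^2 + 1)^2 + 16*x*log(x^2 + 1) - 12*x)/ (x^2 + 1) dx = 2*(2*log(x^2 + 1)^2 + 6*log(x^2 + 1) - 9)*log(x^2 + 1)/3 + C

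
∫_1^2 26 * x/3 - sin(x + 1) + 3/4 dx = cos(3) - cos(2) + 55/4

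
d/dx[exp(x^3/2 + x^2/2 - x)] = 3*x^2*exp(x^3/2 + x^2/2 - x)/2 + x*exp(x^3/2 + x^2/2 - x) - exp(x^3/2 + x^2/2 - x)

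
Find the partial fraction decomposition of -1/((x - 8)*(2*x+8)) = 1/(24*(x + 4)) - 1/(24*(x - 8))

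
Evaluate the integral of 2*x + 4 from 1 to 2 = 7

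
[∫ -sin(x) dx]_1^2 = -cos(1) + cos(2)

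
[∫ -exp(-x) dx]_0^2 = -1 + exp(-2)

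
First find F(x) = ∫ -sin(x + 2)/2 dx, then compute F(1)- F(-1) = cos(3)/2 - cos(1)/2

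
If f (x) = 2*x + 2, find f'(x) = 2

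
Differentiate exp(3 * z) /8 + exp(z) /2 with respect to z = 3*exp(3*z)/8 + exp(z)/2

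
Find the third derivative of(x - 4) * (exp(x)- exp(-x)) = (x*exp(2*x) + x - exp(2*x) - 7)*exp(-x)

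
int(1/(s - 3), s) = log(6 - 2*s) + C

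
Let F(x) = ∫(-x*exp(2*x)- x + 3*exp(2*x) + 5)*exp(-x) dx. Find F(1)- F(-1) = -8*exp(-1) + 8*E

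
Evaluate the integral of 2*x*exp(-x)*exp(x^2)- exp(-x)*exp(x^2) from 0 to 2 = -1 + exp(2)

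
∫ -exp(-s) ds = exp(-s) + C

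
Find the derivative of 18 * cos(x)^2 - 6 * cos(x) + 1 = 6*sin(x) - 18*sin(2*x)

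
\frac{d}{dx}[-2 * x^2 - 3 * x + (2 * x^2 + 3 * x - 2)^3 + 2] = 48*x^5 + 180*x^4 + 120*x^3 - 135*x^2 - 64*x + 33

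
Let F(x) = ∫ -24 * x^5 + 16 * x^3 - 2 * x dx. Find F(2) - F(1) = -195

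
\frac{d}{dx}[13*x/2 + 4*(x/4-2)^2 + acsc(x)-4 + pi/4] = (x^3*sqrt(1 - 1/x^2) + 5*x^2*sqrt(1 - 1/x^2) - 2)/(2*x^2*sqrt(1 - 1/x^2))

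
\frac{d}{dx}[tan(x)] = cos(x)^(-2)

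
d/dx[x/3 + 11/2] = 1/3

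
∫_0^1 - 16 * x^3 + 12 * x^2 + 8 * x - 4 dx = 0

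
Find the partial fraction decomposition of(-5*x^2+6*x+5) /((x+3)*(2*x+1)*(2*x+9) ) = -493/(48*(2*x + 9)) + 3/(80*(2*x + 1)) + 58/(15*(x + 3))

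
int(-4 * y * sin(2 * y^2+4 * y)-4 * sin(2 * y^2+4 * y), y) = cos(2*y*(y + 2)) + C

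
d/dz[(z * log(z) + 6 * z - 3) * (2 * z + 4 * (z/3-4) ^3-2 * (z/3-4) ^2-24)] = 16*z^3*log(z)/27 + 100*z^3/27 - 50*z^2*log(z)/3 - 962*z^2/9 + 428*z*log(z)/3 + 2882*z/3 - 312*log(z) - 2398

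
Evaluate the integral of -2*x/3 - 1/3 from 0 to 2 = -2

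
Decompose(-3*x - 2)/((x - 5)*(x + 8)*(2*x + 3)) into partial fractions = -10/(169*(2*x + 3)) + 22/(169*(x + 8)) - 17/(169*(x - 5))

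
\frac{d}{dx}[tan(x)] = cos(x)^(-2)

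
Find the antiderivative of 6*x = 3*x^2 + C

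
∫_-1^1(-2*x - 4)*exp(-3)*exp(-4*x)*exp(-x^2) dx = -1 + exp(-8)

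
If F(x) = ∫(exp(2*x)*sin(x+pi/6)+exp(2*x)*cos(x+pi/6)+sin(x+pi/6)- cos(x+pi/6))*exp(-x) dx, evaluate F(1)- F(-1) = (E - exp(-1))*cos(1)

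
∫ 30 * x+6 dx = 15*x^2 + 6*x + C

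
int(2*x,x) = x^2 + C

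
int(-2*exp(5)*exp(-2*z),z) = exp(5 - 2*z) + C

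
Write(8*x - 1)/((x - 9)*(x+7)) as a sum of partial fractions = 57/(16*(x + 7)) + 71/(16*(x - 9))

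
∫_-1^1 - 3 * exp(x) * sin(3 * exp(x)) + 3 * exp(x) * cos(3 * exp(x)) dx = sqrt(2)*(-sin(pi/4 + 3*exp(-1)) + sin(pi/4 + 3*E))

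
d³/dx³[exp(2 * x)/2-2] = 4*exp(2*x)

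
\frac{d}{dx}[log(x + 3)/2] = 1/(2*x + 6)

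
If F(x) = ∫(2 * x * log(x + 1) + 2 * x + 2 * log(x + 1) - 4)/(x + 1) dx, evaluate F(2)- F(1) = 2*log(2)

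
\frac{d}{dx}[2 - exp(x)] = -exp(x)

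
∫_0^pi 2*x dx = pi^2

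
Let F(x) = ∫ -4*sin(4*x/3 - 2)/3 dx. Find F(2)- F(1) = 0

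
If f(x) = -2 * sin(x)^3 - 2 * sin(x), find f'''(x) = -54*cos(x)^3 + 44*cos(x)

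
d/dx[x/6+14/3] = 1/6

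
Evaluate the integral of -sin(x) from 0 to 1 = -1 + cos(1)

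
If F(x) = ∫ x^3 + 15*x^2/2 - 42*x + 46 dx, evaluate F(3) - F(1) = 9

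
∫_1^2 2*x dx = 3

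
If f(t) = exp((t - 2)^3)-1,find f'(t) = 3*t^2*exp(t^3 - 6*t^2 + 12*t - 8) - 12*t*exp(t^3 - 6*t^2 + 12*t - 8) + 12*exp(t^3 - 6*t^2 + 12*t - 8)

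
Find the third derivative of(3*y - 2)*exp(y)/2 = 3*y*exp(y)/2 + 7*exp(y)/2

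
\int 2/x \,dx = 2*log(2*x/3) + C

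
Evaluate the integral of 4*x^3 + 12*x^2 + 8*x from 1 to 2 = 55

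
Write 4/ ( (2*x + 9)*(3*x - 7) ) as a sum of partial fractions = 12/(41*(3*x - 7)) - 8/(41*(2*x + 9))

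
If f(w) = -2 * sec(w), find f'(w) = -2*tan(w)*sec(w)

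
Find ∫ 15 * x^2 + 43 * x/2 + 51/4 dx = 5*x^3 + 43*x^2/4 + 51*x/4 + C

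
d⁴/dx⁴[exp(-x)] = exp(-x)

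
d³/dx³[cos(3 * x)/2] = 27*sin(3*x)/2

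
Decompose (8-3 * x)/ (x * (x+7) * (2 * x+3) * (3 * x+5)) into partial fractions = 351/(80*(3*x + 5)) - 100/(33*(2*x + 3)) - 29/(1232*(x + 7)) + 8/(105*x)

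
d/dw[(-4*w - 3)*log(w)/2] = (-4*w*log(w) - 4*w - 3)/(2*w)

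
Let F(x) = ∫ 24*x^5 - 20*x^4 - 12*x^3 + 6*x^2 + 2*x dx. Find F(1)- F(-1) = -4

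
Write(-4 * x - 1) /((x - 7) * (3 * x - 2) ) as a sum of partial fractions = 11/(19*(3*x - 2)) - 29/(19*(x - 7))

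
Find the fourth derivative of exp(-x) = exp(-x)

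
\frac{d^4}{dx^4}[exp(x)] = exp(x)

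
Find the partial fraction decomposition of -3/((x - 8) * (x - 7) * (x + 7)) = -1/(70*(x + 7)) + 3/(14*(x - 7)) - 1/(5*(x - 8))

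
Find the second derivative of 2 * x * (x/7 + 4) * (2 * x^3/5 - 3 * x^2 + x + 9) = 16*x^3/7 + 984*x^2/35 - 996*x/7 + 148/7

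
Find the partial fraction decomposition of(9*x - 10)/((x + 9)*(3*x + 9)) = 91/(18*(x + 9)) - 37/(18*(x + 3))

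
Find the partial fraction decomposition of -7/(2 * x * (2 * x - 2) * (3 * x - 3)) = 7/(12*(x - 1)) - 7/(12*(x - 1)^2) - 7/(12*x)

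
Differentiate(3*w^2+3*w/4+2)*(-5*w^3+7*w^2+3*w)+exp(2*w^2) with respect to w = -75*w^4 + 69*w^3 + 51*w^2/4 + 4*w*exp(2*w^2) + 65*w/2 + 6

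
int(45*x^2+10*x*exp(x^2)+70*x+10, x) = 15*x^3 + 35*x^2 + 10*x + 5*exp(x^2) + C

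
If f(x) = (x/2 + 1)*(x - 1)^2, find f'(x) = 3*x^2/2 - 3/2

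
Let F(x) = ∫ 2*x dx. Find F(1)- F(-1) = 0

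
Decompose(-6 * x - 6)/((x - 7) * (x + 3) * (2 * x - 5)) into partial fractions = 28/(33*(2*x - 5)) + 6/(55*(x + 3)) - 8/(15*(x - 7))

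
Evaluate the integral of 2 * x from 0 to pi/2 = pi^2/4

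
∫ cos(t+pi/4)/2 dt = sin(t + pi/4)/2 + C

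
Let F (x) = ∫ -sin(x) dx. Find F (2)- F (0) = -1 + cos(2)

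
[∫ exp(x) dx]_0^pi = -1 + exp(pi)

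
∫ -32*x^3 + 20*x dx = -8*x^4 + 10*x^2 + C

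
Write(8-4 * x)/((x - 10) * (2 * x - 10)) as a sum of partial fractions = 6/(5*(x - 5)) - 16/(5*(x - 10))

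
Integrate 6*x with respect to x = 3*x^2 + C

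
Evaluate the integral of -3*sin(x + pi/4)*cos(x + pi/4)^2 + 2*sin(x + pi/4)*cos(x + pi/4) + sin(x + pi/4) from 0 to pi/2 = sqrt(2)/2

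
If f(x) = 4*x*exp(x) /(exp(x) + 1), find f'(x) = (4*x*exp(x) + 4*exp(2*x) + 4*exp(x))/(exp(2*x) + 2*exp(x) + 1)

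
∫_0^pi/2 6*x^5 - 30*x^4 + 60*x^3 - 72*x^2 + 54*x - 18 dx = -9 + (-2 + (-1 + pi/2)^3)^2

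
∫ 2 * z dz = z^2 + C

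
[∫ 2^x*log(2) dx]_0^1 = 1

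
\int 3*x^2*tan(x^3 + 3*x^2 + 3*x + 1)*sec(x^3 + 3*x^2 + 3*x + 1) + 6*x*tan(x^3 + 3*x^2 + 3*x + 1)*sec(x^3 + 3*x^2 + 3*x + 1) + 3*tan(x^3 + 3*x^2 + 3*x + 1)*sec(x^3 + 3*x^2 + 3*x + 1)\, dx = sec((x + 1)^3) + C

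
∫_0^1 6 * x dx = 3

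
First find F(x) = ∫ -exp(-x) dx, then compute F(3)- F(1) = -exp(-1) + exp(-3)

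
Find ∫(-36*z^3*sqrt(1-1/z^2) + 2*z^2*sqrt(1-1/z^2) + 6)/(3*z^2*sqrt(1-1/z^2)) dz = -6*z^2 + 2*z/3 + 2*asec(z) + C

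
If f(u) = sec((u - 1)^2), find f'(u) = 2*u*tan(u^2 - 2*u + 1)*sec(u^2 - 2*u + 1) - 2*tan(u^2 - 2*u + 1)*sec(u^2 - 2*u + 1)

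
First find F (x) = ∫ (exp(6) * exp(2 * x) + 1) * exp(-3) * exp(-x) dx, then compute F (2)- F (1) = -exp(4) - exp(-5) + exp(-4) + exp(5)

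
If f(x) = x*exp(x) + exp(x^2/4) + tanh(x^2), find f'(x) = x*exp(x) + x*exp(x^2/4)/2 + 2*x/cosh(x^2)^2 + exp(x)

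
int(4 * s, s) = 2*s^2 + C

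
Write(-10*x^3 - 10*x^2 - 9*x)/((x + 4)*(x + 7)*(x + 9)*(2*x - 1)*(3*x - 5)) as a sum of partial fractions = -555/(7616*(3*x - 5)) + 44/(5985*(2*x - 1)) + 6561/(6080*(x + 9)) - 77/(60*(x + 7)) + 172/(765*(x + 4))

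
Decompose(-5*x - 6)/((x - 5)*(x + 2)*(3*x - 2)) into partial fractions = 21/(26*(3*x - 2)) + 1/(14*(x + 2)) - 31/(91*(x - 5))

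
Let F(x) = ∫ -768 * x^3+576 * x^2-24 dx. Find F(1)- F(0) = -24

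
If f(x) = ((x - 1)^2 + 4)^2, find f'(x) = 4*x^3 - 12*x^2 + 28*x - 20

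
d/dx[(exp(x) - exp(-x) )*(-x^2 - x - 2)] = (-x^2*exp(2*x) - x^2 - 3*x*exp(2*x) + x - 3*exp(2*x) - 1)*exp(-x)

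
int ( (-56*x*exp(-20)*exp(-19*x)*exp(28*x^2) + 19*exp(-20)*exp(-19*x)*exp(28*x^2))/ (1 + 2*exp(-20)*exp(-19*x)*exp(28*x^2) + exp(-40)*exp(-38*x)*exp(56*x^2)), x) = 1/(exp((4*x - 5)*(7*x + 4)) + 1) + C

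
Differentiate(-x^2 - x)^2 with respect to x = 4*x^3 + 6*x^2 + 2*x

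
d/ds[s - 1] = 1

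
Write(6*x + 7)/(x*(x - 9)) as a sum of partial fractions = 61/(9*(x - 9)) - 7/(9*x)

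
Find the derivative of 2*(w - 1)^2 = 4*w - 4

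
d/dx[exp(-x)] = -exp(-x)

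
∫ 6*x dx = 3*x^2 + C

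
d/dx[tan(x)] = cos(x)^(-2)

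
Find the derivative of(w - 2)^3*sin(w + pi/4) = (w - 2)^2*(w*cos(w + pi/4) + 5*sqrt(2)*sin(w)/2 + sqrt(2)*cos(w)/2)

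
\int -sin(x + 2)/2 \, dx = cos(x + 2)/2 + C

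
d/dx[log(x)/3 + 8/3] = 1/(3*x)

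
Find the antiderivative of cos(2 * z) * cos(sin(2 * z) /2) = sin(sin(2*z)/2) + C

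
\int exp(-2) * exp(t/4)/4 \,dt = exp(t/4 - 2) + C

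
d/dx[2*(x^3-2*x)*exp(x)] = 2*x^3*exp(x) + 6*x^2*exp(x) - 4*x*exp(x) - 4*exp(x)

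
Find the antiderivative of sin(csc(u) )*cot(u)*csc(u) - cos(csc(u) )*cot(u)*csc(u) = sqrt(2)*sin(pi/4 + 1/sin(u)) + C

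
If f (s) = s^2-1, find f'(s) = 2*s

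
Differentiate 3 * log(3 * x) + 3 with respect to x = 3/x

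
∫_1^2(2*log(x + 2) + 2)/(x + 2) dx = -(1 + log(3))^2 + (1 + log(4))^2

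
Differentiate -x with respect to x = -1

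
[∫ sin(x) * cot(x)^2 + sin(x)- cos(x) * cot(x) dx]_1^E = cos(1) - cos(E)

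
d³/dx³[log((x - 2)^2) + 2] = 4/(x^3 - 6*x^2 + 12*x - 8)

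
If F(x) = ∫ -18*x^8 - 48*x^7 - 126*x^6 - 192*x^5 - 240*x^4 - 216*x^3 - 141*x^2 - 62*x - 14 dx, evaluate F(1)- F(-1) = -258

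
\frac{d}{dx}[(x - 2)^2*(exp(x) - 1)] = x^2*exp(x) - 2*x*exp(x) - 2*x + 4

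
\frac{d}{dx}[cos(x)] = -sin(x)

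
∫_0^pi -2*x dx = -pi^2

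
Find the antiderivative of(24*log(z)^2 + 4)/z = 8*log(z)^3 + 4*log(z) + C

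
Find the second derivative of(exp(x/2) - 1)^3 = 9*exp(3*x/2)/4 + 3*exp(x/2)/4 - 3*exp(x)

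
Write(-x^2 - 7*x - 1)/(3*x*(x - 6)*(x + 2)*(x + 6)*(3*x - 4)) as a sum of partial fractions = 327/(12320*(3*x - 4)) + 5/(19008*(x + 6)) - 3/(640*(x + 2)) - 79/(24192*(x - 6)) - 1/(864*x)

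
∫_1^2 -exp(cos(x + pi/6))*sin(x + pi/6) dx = -exp(cos(pi/6 + 1)) + exp(cos(pi/6 + 2))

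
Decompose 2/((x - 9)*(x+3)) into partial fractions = -1/(6*(x + 3)) + 1/(6*(x - 9))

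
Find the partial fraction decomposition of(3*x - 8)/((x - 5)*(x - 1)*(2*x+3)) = -10/(13*(2*x + 3)) + 1/(4*(x - 1)) + 7/(52*(x - 5))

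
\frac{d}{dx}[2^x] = 2^x*log(2)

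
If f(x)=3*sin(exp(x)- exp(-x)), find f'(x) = 3*(exp(2*x) + 1)*exp(-x)*cos(exp(x) - exp(-x))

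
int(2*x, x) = x^2 + C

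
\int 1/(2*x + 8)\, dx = log(x + 4)/2 + C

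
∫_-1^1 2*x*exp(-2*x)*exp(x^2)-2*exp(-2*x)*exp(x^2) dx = -exp(3) + exp(-1)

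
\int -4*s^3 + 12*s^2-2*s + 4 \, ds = -s^4 + 4*s^3 - s^2 + 4*s + C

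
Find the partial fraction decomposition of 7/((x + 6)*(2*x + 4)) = -7/(8*(x + 6)) + 7/(8*(x + 2))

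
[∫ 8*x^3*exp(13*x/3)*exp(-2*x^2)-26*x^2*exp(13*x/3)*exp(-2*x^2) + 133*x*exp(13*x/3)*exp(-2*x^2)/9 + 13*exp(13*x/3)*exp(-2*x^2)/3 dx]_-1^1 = 19*exp(-19/3)/3 + 7*exp(7/3)/3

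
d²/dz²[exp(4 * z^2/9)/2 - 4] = 32*z^2*exp(4*z^2/9)/81 + 4*exp(4*z^2/9)/9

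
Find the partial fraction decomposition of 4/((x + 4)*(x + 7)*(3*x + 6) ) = 4/(45*(x + 7)) - 2/(9*(x + 4)) + 2/(15*(x + 2))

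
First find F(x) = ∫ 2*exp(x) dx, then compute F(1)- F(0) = -2 + 2*E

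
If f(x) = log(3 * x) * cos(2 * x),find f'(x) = (-2*x*log(x)*sin(2*x) - 2*x*log(3)*sin(2*x) + cos(2*x))/x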